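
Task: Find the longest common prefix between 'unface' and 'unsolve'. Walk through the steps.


Compare from the start: 2 characters match: 'un'. Mismatch at position 3: 'f' vs 's'.

un


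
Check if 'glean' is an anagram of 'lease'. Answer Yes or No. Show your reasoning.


Sorted letters of 'glean': 'aegln'
Sorted letters of 'lease': 'aeels'
They do not match.

No


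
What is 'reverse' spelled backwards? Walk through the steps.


Reverse 'reverse' character by character: 'esrever'.

esrever


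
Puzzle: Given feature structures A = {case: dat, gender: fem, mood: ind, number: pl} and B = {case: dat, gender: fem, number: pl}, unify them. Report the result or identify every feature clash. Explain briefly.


Compare features:
case: A=dat vs B=dat -> unified: dat
gender: A=fem vs B=fem -> unified: fem
mood: A=ind vs B=_ -> unified: ind
number: A=pl vs B=pl -> unified: pl
No clashes found.

Unified: {case: dat, gender: fem, mood: ind, number: pl}


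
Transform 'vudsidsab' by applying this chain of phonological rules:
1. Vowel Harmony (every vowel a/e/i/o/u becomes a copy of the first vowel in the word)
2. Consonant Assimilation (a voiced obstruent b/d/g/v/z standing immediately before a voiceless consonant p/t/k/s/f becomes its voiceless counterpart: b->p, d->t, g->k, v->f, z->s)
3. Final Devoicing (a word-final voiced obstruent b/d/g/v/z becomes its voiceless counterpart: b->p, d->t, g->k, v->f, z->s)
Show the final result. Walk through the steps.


Starting form: 'vudsidsab'
Rule 1: Vowel Harmony: all vowels become 'u' (matching first vowel). 'vudsidsab' -> 'vudsudsub'
Rule 2: Consonant Assimilation: voiced obstruent before voiceless consonant becomes voiceless ('ds' -> 'ts', 'ds' -> 'ts'). 'vudsudsub' -> 'vutsutsub'
Rule 3: Final Devoicing: word-final voiced obstruent 'b' becomes voiceless 'p'. 'vutsutsub' -> 'vutsutsup'
Final form: 'vutsutsup'

vutsutsup


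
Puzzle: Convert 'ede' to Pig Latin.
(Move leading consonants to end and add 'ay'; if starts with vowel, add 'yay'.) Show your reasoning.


'ede' starts with a vowel, so add 'yay': 'edeyay'.

edeyay


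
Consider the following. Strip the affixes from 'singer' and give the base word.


Remove suffix '-er' from 'singer' to get root 'sing'.

sing


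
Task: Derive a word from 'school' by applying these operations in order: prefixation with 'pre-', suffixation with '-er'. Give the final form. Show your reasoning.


Step 1: Add prefix 'pre-' to 'school' = 'preschool'
Step 2: Add suffix '-er' to 'preschool' = 'preschooler'

preschooler


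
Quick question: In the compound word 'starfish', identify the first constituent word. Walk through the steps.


Split 'starfish' into 'star' + 'fish'. The first part is 'star'.

star


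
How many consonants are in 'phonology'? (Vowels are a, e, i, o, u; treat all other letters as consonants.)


Consonants in 'phonology': p, h, n, l, g, y = 6 consonants.

6


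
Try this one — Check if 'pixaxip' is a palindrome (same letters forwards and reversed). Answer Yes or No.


Forward: 'pixaxip'
Reversed: 'pixaxip'
They are identical.

Yes


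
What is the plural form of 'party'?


Apply rule: Change -y to -ies (consonant + y). 'party' becomes 'parties'.

parties


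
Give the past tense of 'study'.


Apply rule: Change -y to -ied. 'study' becomes 'studied'.

studied


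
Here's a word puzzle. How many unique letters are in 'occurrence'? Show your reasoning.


Unique letters in 'occurrence': {c, e, n, o, r, u} = 6 distinct letters.

6


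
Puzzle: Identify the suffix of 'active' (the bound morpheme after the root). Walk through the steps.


The word 'active' = 'act' (root) + '-ive' (suffix). The suffix is '-ive'.

ive


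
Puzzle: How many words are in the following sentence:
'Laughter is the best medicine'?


Split into words: Laughter | is | the | best | medicine = 5 words.

5


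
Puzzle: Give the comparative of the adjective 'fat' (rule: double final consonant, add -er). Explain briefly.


Apply comparative formation (double final consonant, add -er): 'fat' -> 'fatter'.

fatter


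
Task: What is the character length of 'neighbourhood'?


Spell out 'neighbourhood' and number each letter: n(1), e(2), i(3), g(4), h(5), b(6), o(7), u(8), r(9), h(10), o(11), o(12), d(13). Total: 13 letters.

13


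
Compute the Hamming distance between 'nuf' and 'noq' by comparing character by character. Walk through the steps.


Alignment:
Position 1: 'n' vs 'n' = match
Position 2: 'u' vs 'o' = DIFFER
Position 3: 'f' vs 'q' = DIFFER
Total differences: 2

2


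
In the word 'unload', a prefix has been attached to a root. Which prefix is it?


The word 'unload' = 'un' (prefix) + 'load' (root). The prefix is 'un'.

un


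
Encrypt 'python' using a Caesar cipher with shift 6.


Shift each letter by 6: p -> v, y -> e, t -> z, h -> n, o -> u, n -> t. Result: 'veznut'.

veznut


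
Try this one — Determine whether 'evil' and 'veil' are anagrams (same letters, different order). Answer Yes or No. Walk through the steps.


Sorted letters of 'evil': 'eilv'
Sorted letters of 'veil': 'eilv'
They match.

Yes


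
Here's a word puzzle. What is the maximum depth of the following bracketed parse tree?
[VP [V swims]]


Count bracket nesting levels:
'[' at pos 0: depth = 1
'[' at pos 4: depth = 2
Maximum depth reached: 2

2


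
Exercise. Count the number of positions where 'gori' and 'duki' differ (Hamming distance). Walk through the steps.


Alignment:
Position 1: 'g' vs 'd' = DIFFER
Position 2: 'o' vs 'u' = DIFFER
Position 3: 'r' vs 'k' = DIFFER
Position 4: 'i' vs 'i' = match
Total differences: 3

3


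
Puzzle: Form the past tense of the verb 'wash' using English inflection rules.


Apply rule: Add -ed. 'wash' becomes 'washed'.

washed


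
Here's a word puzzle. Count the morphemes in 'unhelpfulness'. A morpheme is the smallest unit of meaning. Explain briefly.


Decomposition: un- (prefix) + help (root) + -ful (suffix) + -ness (suffix) = 4 morpheme(s)

4 morphemes


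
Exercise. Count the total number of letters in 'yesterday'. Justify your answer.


Spell out 'yesterday' and number each letter: y(1), e(2), s(3), t(4), e(5), r(6), d(7), a(8), y(9). Total: 9 letters.

9


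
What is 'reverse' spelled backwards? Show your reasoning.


Reverse 'reverse' character by character: 'esrever'.

esrever


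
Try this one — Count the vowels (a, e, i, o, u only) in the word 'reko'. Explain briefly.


Vowels in 'reko': e, o = 2 vowels.

2


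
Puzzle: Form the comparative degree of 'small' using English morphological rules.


Apply comparative formation (add -er): 'small' -> 'smaller'.

smaller


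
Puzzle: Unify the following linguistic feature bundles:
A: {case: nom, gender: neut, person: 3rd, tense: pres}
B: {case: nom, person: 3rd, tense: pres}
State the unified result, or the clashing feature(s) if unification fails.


Compare features:
case: A=nom vs B=nom -> unified: nom
gender: A=neut vs B=_ -> unified: neut
person: A=3rd vs B=3rd -> unified: 3rd
tense: A=pres vs B=pres -> unified: pres
No clashes found.

Unified: {case: nom, gender: neut, person: 3rd, tense: pres}


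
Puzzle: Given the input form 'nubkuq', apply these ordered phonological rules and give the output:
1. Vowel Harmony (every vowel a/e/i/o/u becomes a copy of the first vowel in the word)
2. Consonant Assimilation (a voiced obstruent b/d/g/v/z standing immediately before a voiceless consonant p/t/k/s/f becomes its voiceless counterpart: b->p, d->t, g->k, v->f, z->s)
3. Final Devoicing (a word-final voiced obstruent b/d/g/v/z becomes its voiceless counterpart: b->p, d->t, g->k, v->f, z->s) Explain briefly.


Starting form: 'nubkuq'
Rule 1: Vowel Harmony: all vowels already match. No change.
Rule 2: Consonant Assimilation: voiced obstruent before voiceless consonant becomes voiceless ('bk' -> 'pk'). 'nubkuq' -> 'nupkuq'
Rule 3: Final Devoicing: final consonant 'q' is not one of the voiced obstruents b/d/g/v/z. No change.
Final form: 'nupkuq'

nupkuq


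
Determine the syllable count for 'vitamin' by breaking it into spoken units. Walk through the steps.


Break 'vitamin' into syllables: vi-ta-min -> vi | ta | min = 3 syllables

3 syllables


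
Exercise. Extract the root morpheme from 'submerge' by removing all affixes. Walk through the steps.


Remove prefix 'sub' from 'submerge' to get root 'merge'.

merge


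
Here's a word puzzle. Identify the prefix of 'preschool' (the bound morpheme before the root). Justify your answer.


The word 'preschool' = 'pre' (prefix) + 'school' (root). The prefix is 'pre'.

pre


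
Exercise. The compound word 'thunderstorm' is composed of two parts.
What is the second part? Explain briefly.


Split 'thunderstorm' into 'thunder' + 'storm'. The second part is 'storm'.

storm


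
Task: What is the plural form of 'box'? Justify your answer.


Apply rule: Add -es (sibilant/fricative ending). 'box' becomes 'boxes'.

boxes


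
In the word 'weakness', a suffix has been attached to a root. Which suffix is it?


The word 'weakness' = 'weak' (root) + '-ness' (suffix). The suffix is '-ness'.

ness


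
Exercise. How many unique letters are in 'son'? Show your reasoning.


Unique letters in 'son': {n, o, s} = 3 distinct letters.

3


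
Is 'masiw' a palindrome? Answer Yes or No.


Forward: 'masiw'
Reversed: 'wisam'
They differ.

No


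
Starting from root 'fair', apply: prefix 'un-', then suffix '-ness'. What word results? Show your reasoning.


Step 1: Add prefix 'un-' to 'fair' = 'unfair'
Step 2: Add suffix '-ness' to 'unfair' = 'unfairness'

unfairness


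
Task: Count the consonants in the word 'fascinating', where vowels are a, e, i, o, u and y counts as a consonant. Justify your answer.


Consonants in 'fascinating': f, s, c, n, t, n, g = 7 consonants.

7


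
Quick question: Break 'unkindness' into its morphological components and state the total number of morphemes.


Step 1: Identify prefix: 'un' (meaning: not/reverse)
Step 2: Identify root: 'kind'
Step 3: Identify suffix(es): 'ness'
Decomposition: un- (prefix: not/reverse) + kind (root) + -ness (suffix: state of)
Total morphemes: 3

3 morphemes (un- (prefix: not/reverse) + kind (root) + -ness (suffix: state of))


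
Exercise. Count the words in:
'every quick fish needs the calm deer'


Split into words: every | quick | fish | needs | the | calm | deer = 7 words.

7


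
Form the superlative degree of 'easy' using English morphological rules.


Apply superlative formation (consonant + y: change y to i, add -est): 'easy' -> 'easiest'.

easiest


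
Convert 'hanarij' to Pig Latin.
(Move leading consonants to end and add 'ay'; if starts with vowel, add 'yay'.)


'hanarij': move consonant cluster 'h' to end and add 'ay': 'anarijhay'.

anarijhay


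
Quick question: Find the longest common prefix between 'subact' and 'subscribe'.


Compare from the start: 3 characters match: 'sub'. Mismatch at position 4: 'a' vs 's'.

sub


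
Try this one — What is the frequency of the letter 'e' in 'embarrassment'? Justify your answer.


Letter 'e' in 'embarrassment': found at position(s) 1, 11 = 2 occurrence(s).

2


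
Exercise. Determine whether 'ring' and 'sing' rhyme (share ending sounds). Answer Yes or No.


Rime (stressed vowel + following sounds) of 'ring': -ing = /ɪŋ/
Rime of 'sing': -ing = /ɪŋ/
/ɪŋ/ and /ɪŋ/ are the same ending sound, so the words rhyme.

Yes


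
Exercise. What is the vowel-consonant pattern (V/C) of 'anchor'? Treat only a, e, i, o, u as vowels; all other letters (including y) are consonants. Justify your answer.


Letter mapping: a = V, n = C, c = C, h = C, o = V, r = C.

VCCCVC


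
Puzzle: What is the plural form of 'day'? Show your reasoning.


Apply rule: Add -s. 'day' becomes 'days'.

days


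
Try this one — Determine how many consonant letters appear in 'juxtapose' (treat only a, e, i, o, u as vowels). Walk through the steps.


Consonants in 'juxtapose': j, x, t, p, s = 5 consonants.

5


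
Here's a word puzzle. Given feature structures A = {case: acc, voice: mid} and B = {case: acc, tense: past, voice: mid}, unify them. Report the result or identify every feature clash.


Compare features:
case: A=acc vs B=acc -> unified: acc
tense: A=_ vs B=past -> unified: past
voice: A=mid vs B=mid -> unified: mid
No clashes found.

Unified: {case: acc, tense: past, voice: mid}


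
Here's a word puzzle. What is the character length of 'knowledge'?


Spell out 'knowledge' and number each letter: k(1), n(2), o(3), w(4), l(5), e(6), d(7), g(8), e(9). Total: 9 letters.

9


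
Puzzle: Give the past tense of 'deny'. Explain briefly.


Apply rule: Change -y to -ied. 'deny' becomes 'denied'.

denied


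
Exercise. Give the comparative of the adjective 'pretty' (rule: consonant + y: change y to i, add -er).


Apply comparative formation (consonant + y: change y to i, add -er): 'pretty' -> 'prettier'.

prettier


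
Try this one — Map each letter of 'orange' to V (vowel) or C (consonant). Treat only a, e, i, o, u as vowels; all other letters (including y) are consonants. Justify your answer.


Letter mapping: o = V, r = C, a = V, n = C, g = C, e = V.

VCVCCV


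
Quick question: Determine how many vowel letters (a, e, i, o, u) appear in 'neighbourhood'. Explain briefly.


Vowels in 'neighbourhood': e, i, o, u, o, o = 6 vowels.

6


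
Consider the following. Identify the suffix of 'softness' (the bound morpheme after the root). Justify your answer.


The word 'softness' = 'soft' (root) + '-ness' (suffix). The suffix is '-ness'.

ness


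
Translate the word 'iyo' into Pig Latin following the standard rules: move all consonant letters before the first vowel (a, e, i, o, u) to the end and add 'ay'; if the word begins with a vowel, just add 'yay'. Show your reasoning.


'iyo' starts with a vowel, so add 'yay': 'iyoyay'.

iyoyay


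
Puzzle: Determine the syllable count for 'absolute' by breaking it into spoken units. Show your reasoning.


Break 'absolute' into syllables: ab-so-lute -> ab | so | lute = 3 syllables

3 syllables


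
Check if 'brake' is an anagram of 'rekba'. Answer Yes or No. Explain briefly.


Sorted letters of 'brake': 'abekr'
Sorted letters of 'rekba': 'abekr'
They match.

Yes


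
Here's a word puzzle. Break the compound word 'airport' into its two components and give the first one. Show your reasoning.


Split 'airport' into 'air' + 'port'. The first part is 'air'.

air


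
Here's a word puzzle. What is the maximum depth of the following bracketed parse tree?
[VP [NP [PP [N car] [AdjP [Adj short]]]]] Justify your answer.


Count bracket nesting levels:
'[' at pos 0: depth = 1
'[' at pos 4: depth = 2
'[' at pos 8: depth = 3
'[' at pos 12: depth = 4
'[' at pos 20: depth = 4
'[' at pos 26: depth = 5
Maximum depth reached: 5

5


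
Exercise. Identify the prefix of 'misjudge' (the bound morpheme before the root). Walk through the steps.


The word 'misjudge' = 'mis' (prefix) + 'judge' (root). The prefix is 'mis'.

mis


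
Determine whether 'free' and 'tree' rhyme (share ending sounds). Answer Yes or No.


Rime (stressed vowel + following sounds) of 'free': -ee = /iː/
Rime of 'tree': -ee = /iː/
/iː/ and /iː/ are the same ending sound, so the words rhyme.

Yes


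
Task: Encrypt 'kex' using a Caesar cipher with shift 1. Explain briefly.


Shift each letter by 1: k -> l, e -> f, x -> y. Result: 'lfy'.

lfy


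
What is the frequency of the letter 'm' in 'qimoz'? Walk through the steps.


Letter 'm' in 'qimoz': found at position(s) 3 = 1 occurrence(s).

1


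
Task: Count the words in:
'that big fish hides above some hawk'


Split into words: that | big | fish | hides | above | some | hawk = 7 words.

7


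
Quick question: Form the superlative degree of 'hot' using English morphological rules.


Apply superlative formation (double final consonant, add -est): 'hot' -> 'hottest'.

hottest


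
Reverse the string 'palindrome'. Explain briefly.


Reverse 'palindrome' character by character: 'emordnilap'.

emordnilap


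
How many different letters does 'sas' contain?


Unique letters in 'sas': {a, s} = 2 distinct letters.

2


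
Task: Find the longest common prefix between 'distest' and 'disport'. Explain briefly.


Compare from the start: 3 characters match: 'dis'. Mismatch at position 4: 't' vs 'p'.

dis


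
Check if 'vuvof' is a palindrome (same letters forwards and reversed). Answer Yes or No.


Forward: 'vuvof'
Reversed: 'fovuv'
They differ.

No


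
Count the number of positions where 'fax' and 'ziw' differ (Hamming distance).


Alignment:
Position 1: 'f' vs 'z' = DIFFER
Position 2: 'a' vs 'i' = DIFFER
Position 3: 'x' vs 'w' = DIFFER
Total differences: 3

3


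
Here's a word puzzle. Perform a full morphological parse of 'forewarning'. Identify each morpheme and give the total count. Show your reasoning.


Step 1: Identify prefix: 'fore' (meaning: before/front)
Step 2: Identify root: 'warn'
Step 3: Identify suffix(es): 'ing'
Decomposition: fore- (prefix: before/front) + warn (root) + -ing (suffix: ongoing action)
Total morphemes: 3

3 morphemes (fore- (prefix: before/front) + warn (root) + -ing (suffix: ongoing action))


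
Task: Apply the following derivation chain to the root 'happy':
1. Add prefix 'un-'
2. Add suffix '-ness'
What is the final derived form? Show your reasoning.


Step 1: Add prefix 'un-' to 'happy' = 'unhappy'
Step 2: Add suffix '-ness' to 'unhappy' = 'unhappiness'

unhappiness


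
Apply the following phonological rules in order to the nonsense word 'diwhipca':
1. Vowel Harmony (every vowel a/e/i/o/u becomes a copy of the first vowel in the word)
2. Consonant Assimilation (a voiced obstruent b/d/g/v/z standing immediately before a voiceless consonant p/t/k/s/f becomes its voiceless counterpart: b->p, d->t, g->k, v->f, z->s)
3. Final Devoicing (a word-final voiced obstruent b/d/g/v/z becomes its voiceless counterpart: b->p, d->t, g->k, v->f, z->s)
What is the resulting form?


Starting form: 'diwhipca'
Rule 1: Vowel Harmony: all vowels become 'i' (matching first vowel). 'diwhipca' -> 'diwhipci'
Rule 2: Consonant Assimilation: no voiced obstruent (b/d/g/v/z) stands immediately before a voiceless consonant (p/t/k/s/f). No change.
Rule 3: Final Devoicing: the word ends in the vowel 'i', not a consonant. No change.
Final form: 'diwhipci'

diwhipci


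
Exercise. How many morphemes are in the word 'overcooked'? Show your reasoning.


Decomposition: over- (prefix) + cook (root) + -ed (suffix) = 3 morpheme(s)

3 morphemes


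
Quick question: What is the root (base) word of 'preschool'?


Remove prefix 'pre' from 'preschool' to get root 'school'.

school


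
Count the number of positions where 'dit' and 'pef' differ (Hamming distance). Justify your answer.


Alignment:
Position 1: 'd' vs 'p' = DIFFER
Position 2: 'i' vs 'e' = DIFFER
Position 3: 't' vs 'f' = DIFFER
Total differences: 3

3


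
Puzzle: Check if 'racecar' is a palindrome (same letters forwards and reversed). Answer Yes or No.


Forward: 'racecar'
Reversed: 'racecar'
They are identical.

Yes


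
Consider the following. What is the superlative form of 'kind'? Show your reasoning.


Apply superlative formation (add -est): 'kind' -> 'kindest'.

kindest


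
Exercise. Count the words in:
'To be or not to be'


Split into words: To | be | or | not | to | be = 6 words.

6


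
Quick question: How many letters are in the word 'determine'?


Spell out 'determine' and number each letter: d(1), e(2), t(3), e(4), r(5), m(6), i(7), n(8), e(9). Total: 9 letters.

9


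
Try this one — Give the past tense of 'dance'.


Apply rule: Add -d (word ends in -e). 'dance' becomes 'danced'.

danced


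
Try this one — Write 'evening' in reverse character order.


Reverse 'evening' character by character: 'gnineve'.

gnineve


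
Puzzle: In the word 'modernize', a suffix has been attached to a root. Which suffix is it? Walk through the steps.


The word 'modernize' = 'modern' (root) + '-ize' (suffix). The suffix is '-ize'.

ize


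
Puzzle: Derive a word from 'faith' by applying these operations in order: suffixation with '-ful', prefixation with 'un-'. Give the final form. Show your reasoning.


Step 1: Add suffix '-ful' to 'faith' = 'faithful'
Step 2: Add prefix 'un-' to 'faithful' = 'unfaithful'

unfaithful


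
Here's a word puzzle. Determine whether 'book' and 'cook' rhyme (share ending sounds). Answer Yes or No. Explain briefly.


Rime (stressed vowel + following sounds) of 'book': -ook = /ʊk/
Rime of 'cook': -ook = /ʊk/
/ʊk/ and /ʊk/ are the same ending sound, so the words rhyme.

Yes


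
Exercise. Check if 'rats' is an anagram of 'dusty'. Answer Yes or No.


Sorted letters of 'rats': 'arst'
Sorted letters of 'dusty': 'dstuy'
They do not match.

No


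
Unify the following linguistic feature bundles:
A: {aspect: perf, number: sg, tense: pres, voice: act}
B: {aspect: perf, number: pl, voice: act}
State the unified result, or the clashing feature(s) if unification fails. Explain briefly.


Compare features:
aspect: A=perf vs B=perf -> unified: perf
number: A=sg vs B=pl -> CLASH
tense: A=pres vs B=_ -> unified: pres
voice: A=act vs B=act -> unified: act
Clash detected on feature 'number' (sg vs pl); unification fails.

CLASH on 'number' (sg vs pl)


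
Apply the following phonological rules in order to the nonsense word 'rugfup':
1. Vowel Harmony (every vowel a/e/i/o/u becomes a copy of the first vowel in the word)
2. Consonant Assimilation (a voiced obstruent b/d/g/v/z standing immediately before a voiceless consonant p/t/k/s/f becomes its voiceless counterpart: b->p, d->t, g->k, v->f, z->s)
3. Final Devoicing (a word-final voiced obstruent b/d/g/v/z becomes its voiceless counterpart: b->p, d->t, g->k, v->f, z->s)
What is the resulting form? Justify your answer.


Starting form: 'rugfup'
Rule 1: Vowel Harmony: all vowels already match. No change.
Rule 2: Consonant Assimilation: voiced obstruent before voiceless consonant becomes voiceless ('gf' -> 'kf'). 'rugfup' -> 'rukfup'
Rule 3: Final Devoicing: final consonant 'p' is not one of the voiced obstruents b/d/g/v/z. No change.
Final form: 'rukfup'

rukfup


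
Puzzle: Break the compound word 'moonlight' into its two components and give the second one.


Split 'moonlight' into 'moon' + 'light'. The second part is 'light'.

light


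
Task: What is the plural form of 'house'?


Apply rule: Add -s. 'house' becomes 'houses'.

houses


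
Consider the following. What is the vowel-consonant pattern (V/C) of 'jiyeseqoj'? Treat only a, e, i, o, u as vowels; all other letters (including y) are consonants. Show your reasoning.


Letter mapping: j = C, i = V, y = C, e = V, s = C, e = V, q = C, o = V, j = C.

CVCVCVCVC


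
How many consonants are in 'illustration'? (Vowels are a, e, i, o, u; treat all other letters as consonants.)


Consonants in 'illustration': l, l, s, t, r, t, n = 7 consonants.

7


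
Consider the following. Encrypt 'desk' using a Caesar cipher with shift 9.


Shift each letter by 9: d -> m, e -> n, s -> b, k -> t. Result: 'mnbt'.

mnbt


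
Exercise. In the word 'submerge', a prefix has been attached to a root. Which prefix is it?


The word 'submerge' = 'sub' (prefix) + 'merge' (root). The prefix is 'sub'.

sub


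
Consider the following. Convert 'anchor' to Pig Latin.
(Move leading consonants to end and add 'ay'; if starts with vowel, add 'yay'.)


'anchor' starts with a vowel, so add 'yay': 'anchoryay'.

anchoryay


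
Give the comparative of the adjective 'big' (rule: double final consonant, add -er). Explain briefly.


Apply comparative formation (double final consonant, add -er): 'big' -> 'bigger'.

bigger


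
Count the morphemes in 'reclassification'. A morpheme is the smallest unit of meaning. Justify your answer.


Decomposition: re- (prefix) + class (root) + -ify (suffix) + -ation (suffix) = 4 morpheme(s)

4 morphemes


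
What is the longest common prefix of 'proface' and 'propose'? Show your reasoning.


Compare from the start: 3 characters match: 'pro'. Mismatch at position 4: 'f' vs 'p'.

pro


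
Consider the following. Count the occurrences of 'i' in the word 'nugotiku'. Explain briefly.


Letter 'i' in 'nugotiku': found at position(s) 6 = 1 occurrence(s).

1


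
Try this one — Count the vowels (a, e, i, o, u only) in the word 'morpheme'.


Vowels in 'morpheme': o, e, e = 3 vowels.

3


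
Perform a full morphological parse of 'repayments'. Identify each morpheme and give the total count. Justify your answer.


Step 1: Identify prefix: 're' (meaning: again)
Step 2: Identify root: 'pay'
Step 3: Identify suffix(es): 'ment, s'
Decomposition: re- (prefix: again) + pay (root) + -ment (suffix: action/result) + -s (plural)
Total morphemes: 4

4 morphemes (re- (prefix: again) + pay (root) + -ment (suffix: action/result) + -s (plural))


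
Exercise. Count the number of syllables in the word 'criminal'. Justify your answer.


Break 'criminal' into syllables: crim-i-nal -> crim | i | nal = 3 syllables

3 syllables


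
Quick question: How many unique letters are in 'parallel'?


Unique letters in 'parallel': {a, e, l, p, r} = 5 distinct letters.

5


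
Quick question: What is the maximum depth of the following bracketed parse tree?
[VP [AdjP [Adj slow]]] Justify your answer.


Count bracket nesting levels:
'[' at pos 0: depth = 1
'[' at pos 4: depth = 2
'[' at pos 10: depth = 3
Maximum depth reached: 3

3


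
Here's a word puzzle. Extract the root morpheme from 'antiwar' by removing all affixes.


Remove prefix 'anti' from 'antiwar' to get root 'war'.

war


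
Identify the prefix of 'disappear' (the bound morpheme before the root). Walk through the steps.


The word 'disappear' = 'dis' (prefix) + 'appear' (root). The prefix is 'dis'.

dis


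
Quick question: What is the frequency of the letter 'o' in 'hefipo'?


Letter 'o' in 'hefipo': found at position(s) 6 = 1 occurrence(s).

1


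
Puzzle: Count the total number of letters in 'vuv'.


Spell out 'vuv' and number each letter: v(1), u(2), v(3). Total: 3 letters.

3


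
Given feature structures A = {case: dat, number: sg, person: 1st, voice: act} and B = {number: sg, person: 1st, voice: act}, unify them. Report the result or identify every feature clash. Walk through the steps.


Compare features:
case: A=dat vs B=_ -> unified: dat
number: A=sg vs B=sg -> unified: sg
person: A=1st vs B=1st -> unified: 1st
voice: A=act vs B=act -> unified: act
No clashes found.

Unified: {case: dat, number: sg, person: 1st, voice: act}


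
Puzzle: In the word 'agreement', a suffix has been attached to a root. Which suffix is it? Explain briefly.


The word 'agreement' = 'agree' (root) + '-ment' (suffix). The suffix is '-ment'.

ment


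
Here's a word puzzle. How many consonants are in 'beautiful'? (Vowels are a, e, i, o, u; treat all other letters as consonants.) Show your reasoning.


Consonants in 'beautiful': b, t, f, l = 4 consonants.

4


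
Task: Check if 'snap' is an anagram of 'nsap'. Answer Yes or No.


Sorted letters of 'snap': 'anps'
Sorted letters of 'nsap': 'anps'
They match.

Yes


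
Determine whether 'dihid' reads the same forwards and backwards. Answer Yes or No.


Forward: 'dihid'
Reversed: 'dihid'
They are identical.

Yes


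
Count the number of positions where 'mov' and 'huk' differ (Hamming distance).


Alignment:
Position 1: 'm' vs 'h' = DIFFER
Position 2: 'o' vs 'u' = DIFFER
Position 3: 'v' vs 'k' = DIFFER
Total differences: 3

3


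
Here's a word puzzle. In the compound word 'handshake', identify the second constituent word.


Split 'handshake' into 'hand' + 'shake'. The second part is 'shake'.

shake


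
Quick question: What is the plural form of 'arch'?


Apply rule: Add -es (sibilant/fricative ending). 'arch' becomes 'arches'.

arches


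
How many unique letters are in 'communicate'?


Unique letters in 'communicate': {a, c, e, i, m, n, o, t, u} = 9 distinct letters.

9


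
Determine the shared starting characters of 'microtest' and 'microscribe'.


Compare from the start: 5 characters match: 'micro'. Mismatch at position 6: 't' vs 's'.

micro


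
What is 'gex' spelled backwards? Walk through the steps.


Reverse 'gex' character by character: 'xeg'.

xeg


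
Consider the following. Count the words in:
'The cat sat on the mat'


Split into words: The | cat | sat | on | the | mat = 6 words.

6


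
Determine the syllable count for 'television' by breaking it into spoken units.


Break 'television' into syllables: tel-e-vi-sion -> tel | e | vi | sion = 4 syllables

4 syllables


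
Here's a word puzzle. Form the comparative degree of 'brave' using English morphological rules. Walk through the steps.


Apply comparative formation (ends in e: add -r): 'brave' -> 'braver'.

braver


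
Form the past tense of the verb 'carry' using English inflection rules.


Apply rule: Change -y to -ied. 'carry' becomes 'carried'.

carried


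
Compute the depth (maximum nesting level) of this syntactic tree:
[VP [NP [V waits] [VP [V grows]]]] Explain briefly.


Count bracket nesting levels:
'[' at pos 0: depth = 1
'[' at pos 4: depth = 2
'[' at pos 8: depth = 3
'[' at pos 18: depth = 3
'[' at pos 22: depth = 4
Maximum depth reached: 4

4


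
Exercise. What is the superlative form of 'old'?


Apply superlative formation (add -est): 'old' -> 'oldest'.

oldest


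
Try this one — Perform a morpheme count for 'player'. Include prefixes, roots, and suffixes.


Decomposition: play (root) + -er (suffix) = 2 morpheme(s)

2 morphemes


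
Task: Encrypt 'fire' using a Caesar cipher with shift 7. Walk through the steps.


Shift each letter by 7: f -> m, i -> p, r -> y, e -> l. Result: 'mpyl'.

mpyl


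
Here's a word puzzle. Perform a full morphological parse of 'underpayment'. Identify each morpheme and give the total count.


Step 1: Identify prefix: 'under' (meaning: beneath/insufficient)
Step 2: Identify root: 'pay'
Step 3: Identify suffix(es): 'ment'
Decomposition: under- (prefix: beneath/insufficient) + pay (root) + -ment (suffix: action/result)
Total morphemes: 3

3 morphemes (under- (prefix: beneath/insufficient) + pay (root) + -ment (suffix: action/result))


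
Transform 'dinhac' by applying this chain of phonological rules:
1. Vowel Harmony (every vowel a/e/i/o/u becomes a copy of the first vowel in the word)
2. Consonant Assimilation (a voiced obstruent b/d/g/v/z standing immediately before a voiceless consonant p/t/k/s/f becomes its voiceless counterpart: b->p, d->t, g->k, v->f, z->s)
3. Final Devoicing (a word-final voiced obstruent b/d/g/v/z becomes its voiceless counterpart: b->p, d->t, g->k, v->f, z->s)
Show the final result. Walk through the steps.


Starting form: 'dinhac'
Rule 1: Vowel Harmony: all vowels become 'i' (matching first vowel). 'dinhac' -> 'dinhic'
Rule 2: Consonant Assimilation: no voiced obstruent (b/d/g/v/z) stands immediately before a voiceless consonant (p/t/k/s/f). No change.
Rule 3: Final Devoicing: final consonant 'c' is not one of the voiced obstruents b/d/g/v/z. No change.
Final form: 'dinhic'

dinhic


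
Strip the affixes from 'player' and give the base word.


Remove suffix '-er' from 'player' to get root 'play'.

play


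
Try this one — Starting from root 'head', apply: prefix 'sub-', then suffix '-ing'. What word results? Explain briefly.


Step 1: Add prefix 'sub-' to 'head' = 'subhead'
Step 2: Add suffix '-ing' to 'subhead' = 'subheading'

subheading


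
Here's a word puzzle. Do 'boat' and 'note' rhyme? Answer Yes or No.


Rime (stressed vowel + following sounds) of 'boat': -oat = /oʊt/
Rime of 'note': -ote = /oʊt/
/oʊt/ and /oʊt/ are the same ending sound, so the words rhyme.

Yes


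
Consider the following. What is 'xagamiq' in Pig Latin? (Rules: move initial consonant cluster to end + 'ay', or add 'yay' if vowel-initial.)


'xagamiq': move consonant cluster 'x' to end and add 'ay': 'agamiqxay'.

agamiqxay


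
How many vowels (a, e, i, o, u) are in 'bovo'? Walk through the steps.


Vowels in 'bovo': o, o = 2 vowels.

2


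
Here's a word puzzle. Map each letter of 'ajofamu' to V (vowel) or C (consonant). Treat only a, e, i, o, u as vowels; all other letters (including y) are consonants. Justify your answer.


Letter mapping: a = V, j = C, o = V, f = C, a = V, m = C, u = V.

VCVCVCV


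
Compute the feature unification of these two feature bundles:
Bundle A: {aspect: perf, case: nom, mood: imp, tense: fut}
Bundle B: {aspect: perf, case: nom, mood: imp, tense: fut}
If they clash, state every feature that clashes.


Compare features:
aspect: A=perf vs B=perf -> unified: perf
case: A=nom vs B=nom -> unified: nom
mood: A=imp vs B=imp -> unified: imp
tense: A=fut vs B=fut -> unified: fut
No clashes found.

Unified: {aspect: perf, case: nom, mood: imp, tense: fut}


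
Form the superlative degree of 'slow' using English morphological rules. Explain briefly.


Apply superlative formation (add -est): 'slow' -> 'slowest'.

slowest


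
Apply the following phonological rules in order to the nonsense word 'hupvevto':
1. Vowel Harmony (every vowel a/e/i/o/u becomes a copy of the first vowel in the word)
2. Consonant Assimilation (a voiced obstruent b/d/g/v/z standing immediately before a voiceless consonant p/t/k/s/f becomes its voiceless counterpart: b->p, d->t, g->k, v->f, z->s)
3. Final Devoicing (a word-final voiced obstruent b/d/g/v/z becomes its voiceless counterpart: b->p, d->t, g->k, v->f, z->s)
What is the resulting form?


Starting form: 'hupvevto'
Rule 1: Vowel Harmony: all vowels become 'u' (matching first vowel). 'hupvevto' -> 'hupvuvtu'
Rule 2: Consonant Assimilation: voiced obstruent before voiceless consonant becomes voiceless ('vt' -> 'ft'). 'hupvuvtu' -> 'hupvuftu'
Rule 3: Final Devoicing: the word ends in the vowel 'u', not a consonant. No change.
Final form: 'hupvuftu'

hupvuftu


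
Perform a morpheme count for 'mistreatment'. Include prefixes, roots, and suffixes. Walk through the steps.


Decomposition: mis- (prefix) + treat (root) + -ment (suffix) = 3 morpheme(s)

3 morphemes


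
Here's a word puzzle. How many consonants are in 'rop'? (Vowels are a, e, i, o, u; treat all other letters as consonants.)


Consonants in 'rop': r, p = 2 consonants.

2


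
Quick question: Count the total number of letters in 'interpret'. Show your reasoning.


Spell out 'interpret' and number each letter: i(1), n(2), t(3), e(4), r(5), p(6), r(7), e(8), t(9). Total: 9 letters.

9


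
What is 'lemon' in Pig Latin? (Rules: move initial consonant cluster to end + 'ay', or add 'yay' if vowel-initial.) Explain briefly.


'lemon': move consonant cluster 'l' to end and add 'ay': 'emonlay'.

emonlay


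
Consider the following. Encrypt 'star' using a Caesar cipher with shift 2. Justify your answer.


Shift each letter by 2: s -> u, t -> v, a -> c, r -> t. Result: 'uvct'.

uvct


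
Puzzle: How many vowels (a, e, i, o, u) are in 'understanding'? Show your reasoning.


Vowels in 'understanding': u, e, a, i = 4 vowels.

4


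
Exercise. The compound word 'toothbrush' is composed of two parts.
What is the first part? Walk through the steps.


Split 'toothbrush' into 'tooth' + 'brush'. The first part is 'tooth'.

tooth


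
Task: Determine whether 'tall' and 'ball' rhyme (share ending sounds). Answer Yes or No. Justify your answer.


Rime (stressed vowel + following sounds) of 'tall': -all = /ɔːl/
Rime of 'ball': -all = /ɔːl/
/ɔːl/ and /ɔːl/ are the same ending sound, so the words rhyme.

Yes


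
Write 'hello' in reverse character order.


Reverse 'hello' character by character: 'olleh'.

olleh


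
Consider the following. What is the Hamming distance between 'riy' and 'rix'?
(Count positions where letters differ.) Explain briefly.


Alignment:
Position 1: 'r' vs 'r' = match
Position 2: 'i' vs 'i' = match
Position 3: 'y' vs 'x' = DIFFER
Total differences: 1

1


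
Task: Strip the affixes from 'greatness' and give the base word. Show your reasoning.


Remove suffix '-ness' from 'greatness' to get root 'great'.

great


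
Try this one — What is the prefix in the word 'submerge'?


The word 'submerge' = 'sub' (prefix) + 'merge' (root). The prefix is 'sub'.

sub


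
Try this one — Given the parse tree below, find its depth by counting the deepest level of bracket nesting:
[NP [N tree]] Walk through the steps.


Count bracket nesting levels:
'[' at pos 0: depth = 1
'[' at pos 4: depth = 2
Maximum depth reached: 2

2


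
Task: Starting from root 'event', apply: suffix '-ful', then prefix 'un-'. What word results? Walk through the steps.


Step 1: Add suffix '-ful' to 'event' = 'eventful'
Step 2: Add prefix 'un-' to 'eventful' = 'uneventful'

uneventful


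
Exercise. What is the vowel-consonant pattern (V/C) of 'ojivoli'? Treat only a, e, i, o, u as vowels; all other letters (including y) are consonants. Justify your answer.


Letter mapping: o = V, j = C, i = V, v = C, o = V, l = C, i = V.

VCVCVCV


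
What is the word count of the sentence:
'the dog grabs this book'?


Split into words: the | dog | grabs | this | book = 5 words.

5


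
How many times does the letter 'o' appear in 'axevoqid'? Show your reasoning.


Letter 'o' in 'axevoqid': found at position(s) 5 = 1 occurrence(s).

1


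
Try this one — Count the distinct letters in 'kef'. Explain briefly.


Unique letters in 'kef': {e, f, k} = 3 distinct letters.

3


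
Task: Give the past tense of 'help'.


Apply rule: Add -ed. 'help' becomes 'helped'.

helped


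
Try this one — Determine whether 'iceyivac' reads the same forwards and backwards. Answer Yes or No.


Forward: 'iceyivac'
Reversed: 'caviyeci'
They differ.

No


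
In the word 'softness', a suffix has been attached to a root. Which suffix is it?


The word 'softness' = 'soft' (root) + '-ness' (suffix). The suffix is '-ness'.

ness


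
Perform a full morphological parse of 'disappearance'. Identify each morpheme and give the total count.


Step 1: Identify prefix: 'dis' (meaning: not/apart)
Step 2: Identify root: 'appear'
Step 3: Identify suffix(es): 'ance'
Decomposition: dis- (prefix: not/apart) + appear (root) + -ance (suffix: state/act)
Total morphemes: 3

3 morphemes (dis- (prefix: not/apart) + appear (root) + -ance (suffix: state/act))


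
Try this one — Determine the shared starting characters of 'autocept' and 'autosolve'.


Compare from the start: 4 characters match: 'auto'. Mismatch at position 5: 'c' vs 's'.

auto


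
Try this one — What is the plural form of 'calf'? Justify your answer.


Apply rule: Change -f to -ves. 'calf' becomes 'calves'.

calves


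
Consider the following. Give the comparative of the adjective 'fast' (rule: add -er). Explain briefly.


Apply comparative formation (add -er): 'fast' -> 'faster'.

faster


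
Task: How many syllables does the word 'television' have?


Break 'television' into syllables: tel-e-vi-sion -> tel | e | vi | sion = 4 syllables

4 syllables


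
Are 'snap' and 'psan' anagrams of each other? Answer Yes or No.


Sorted letters of 'snap': 'anps'
Sorted letters of 'psan': 'anps'
They match.

Yes


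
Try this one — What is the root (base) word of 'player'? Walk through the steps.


Remove suffix '-er' from 'player' to get root 'play'.

play
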